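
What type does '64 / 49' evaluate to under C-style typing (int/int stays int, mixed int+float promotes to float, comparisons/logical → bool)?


Operand types: int / int
Rule: mixed int/float promotes to float; int/int stays int
Result type: int


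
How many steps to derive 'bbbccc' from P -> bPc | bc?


Derivation: P => bPc => bbPcc => bbbccc
Steps: 3


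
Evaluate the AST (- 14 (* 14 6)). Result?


Evaluate inner: (* 14 6) = 84
Evaluate root: (- 14 84) = -70
Result: -70


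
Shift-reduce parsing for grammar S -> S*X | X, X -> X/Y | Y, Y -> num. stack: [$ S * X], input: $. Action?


handle 'S*X' on top; lookahead ∈ FOLLOW(S) = {*, $}
Action: reduce (S -> S*X)


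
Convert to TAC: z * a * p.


Break into single-operator statements:
t1 = z * a
t2 = t1 * p


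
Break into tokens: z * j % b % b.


Scan left to right, longest-match per lexeme
Tokens: ID(z), OP(*), ID(j), OP(%), ID(b), OP(%), ID(b)


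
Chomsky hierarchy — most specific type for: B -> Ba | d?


Left-linear: every RHS is a terminal or one nonterminal followed by a terminal
Classification: Type 3 (Regular)


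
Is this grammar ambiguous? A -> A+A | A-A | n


'n+n-n' has two parse trees (no precedence encoded between + and -)
Ambiguous


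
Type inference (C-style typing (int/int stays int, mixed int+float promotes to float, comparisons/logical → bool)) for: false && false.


Operand types: bool && bool
Rule: logical operators take bool operands and yield bool
Result type: bool


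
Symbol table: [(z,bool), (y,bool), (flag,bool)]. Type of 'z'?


Lookup 'z' → type bool


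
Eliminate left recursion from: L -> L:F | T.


Left-recursive alternatives: L:F; non-recursive: T
Introduce L': L -> TL', L' -> :FL' | ε


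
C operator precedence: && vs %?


'%' is multiplicative (level 10); '&&' is logical AND (level 2)
Higher level binds tighter
'%' has higher precedence than '&&'


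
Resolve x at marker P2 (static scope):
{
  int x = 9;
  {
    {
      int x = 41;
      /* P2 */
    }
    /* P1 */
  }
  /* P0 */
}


x declared in the same block as P2
x = 41


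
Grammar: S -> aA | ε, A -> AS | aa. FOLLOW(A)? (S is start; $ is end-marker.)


$ ∈ FOLLOW(S). For each A -> αBβ: add FIRST(β)\{ε} to FOLLOW(B); if β nullable, add FOLLOW(A).
FOLLOW(A) = {$, a}


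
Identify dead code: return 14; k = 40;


statement follows a return and is unreachable
Dead: 'k = 40'


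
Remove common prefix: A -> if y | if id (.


Common prefix: 'if'
Factored: A -> if A', A' -> y | id (


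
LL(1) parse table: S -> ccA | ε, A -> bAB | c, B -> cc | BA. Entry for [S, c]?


For [S, c]: 'c' ∈ FIRST(ccA)
Entry: S -> ccA


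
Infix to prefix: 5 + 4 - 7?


left-to-right (same/higher precedence on left): tree is (- (+ 5 4) 7)
Prefix: - + 5 4 7


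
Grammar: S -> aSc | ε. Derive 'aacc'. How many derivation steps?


Derivation: S => aSc => aaScc => aacc
Steps: 3


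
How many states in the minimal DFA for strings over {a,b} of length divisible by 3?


Track length mod 3: states 0..2, accept at 0
Minimal DFA: 3 states


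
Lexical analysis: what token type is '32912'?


Pattern: digits only
Type: INTEGER_LITERAL


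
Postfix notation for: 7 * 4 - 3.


Left to right (same or higher precedence on left)
Postfix: 7 4 * 3 -


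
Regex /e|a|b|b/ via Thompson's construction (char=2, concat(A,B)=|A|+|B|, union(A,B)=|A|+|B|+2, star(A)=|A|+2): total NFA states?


Syntax tree has 4 char leaf(s), 3 union(s), 0 star(s)
chars contribute 4×2 = 8; each union adds +2; each star adds +2
Total: 8 + 6 + 0 = 14 states


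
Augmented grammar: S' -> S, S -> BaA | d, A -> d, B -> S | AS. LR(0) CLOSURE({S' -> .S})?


Start: S' -> .S
For each item with dot before a nonterminal B, add B -> .γ for every B-production
Closure: [S' -> .S, S -> .BaA, S -> .d, B -> .S, B -> .AS, A -> .d]


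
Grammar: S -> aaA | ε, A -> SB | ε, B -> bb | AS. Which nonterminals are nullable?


A nonterminal is nullable iff some alternative derives ε (directly, or every symbol in it is nullable)
Nullable: {A, B, S}


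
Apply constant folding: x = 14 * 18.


14 * 18 = 252 at compile time
Optimized: x = 252


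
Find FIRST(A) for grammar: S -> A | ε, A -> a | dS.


Per alternative of A: FIRST(a) = {a}; FIRST(dS) = {d}
FIRST(A) = {a, d}


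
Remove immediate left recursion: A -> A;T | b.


Left-recursive alternatives: A;T; non-recursive: b
Introduce A': A -> bA', A' -> ;TA' | ε


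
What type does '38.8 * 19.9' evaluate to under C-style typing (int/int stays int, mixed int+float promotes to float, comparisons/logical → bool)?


Operand types: float * float
Rule: mixed int/float promotes to float; int/int stays int
Result type: float


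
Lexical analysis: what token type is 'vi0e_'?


Pattern: letter/underscore followed by alphanumerics, not a keyword
Type: IDENTIFIER


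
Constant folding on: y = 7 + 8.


7 + 8 = 15 at compile time
Optimized: y = 15


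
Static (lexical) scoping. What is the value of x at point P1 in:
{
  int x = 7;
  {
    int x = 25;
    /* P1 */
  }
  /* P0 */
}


x declared in the same block as P1
x = 25


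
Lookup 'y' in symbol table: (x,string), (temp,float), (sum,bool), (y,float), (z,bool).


Lookup 'y' → type float


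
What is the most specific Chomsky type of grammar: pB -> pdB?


LHS has context (more than one symbol) and |LHS| ≤ |RHS|
Classification: Type 1 (Context-Sensitive)


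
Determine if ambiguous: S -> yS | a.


right-linear, alternatives start with distinct terminals 'y' vs 'a': unique leftmost derivation
Unambiguous


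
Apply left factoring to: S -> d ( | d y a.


Common prefix: 'd'
Factored: S -> d S', S' -> ( | y a


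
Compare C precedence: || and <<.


'<<' is shift (level 8); '||' is logical OR (level 1)
Higher level binds tighter
'<<' has higher precedence than '||'


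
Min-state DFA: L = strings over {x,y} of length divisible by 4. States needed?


Track length mod 4: states 0..3, accept at 0
Minimal DFA: 4 states


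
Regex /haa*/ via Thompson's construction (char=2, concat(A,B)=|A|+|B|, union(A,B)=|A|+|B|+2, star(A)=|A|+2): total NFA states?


Syntax tree has 3 char leaf(s), 0 union(s), 1 star(s)
chars contribute 3×2 = 6; each union adds +2; each star adds +2
Total: 6 + 0 + 2 = 8 states


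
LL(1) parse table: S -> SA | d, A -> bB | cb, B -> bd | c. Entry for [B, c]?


For [B, c]: 'c' ∈ FIRST(c)
Entry: B -> c


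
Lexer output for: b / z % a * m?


Scan left to right, longest-match per lexeme
Tokens: ID(b), OP(/), ID(z), OP(%), ID(a), OP(*), ID(m)


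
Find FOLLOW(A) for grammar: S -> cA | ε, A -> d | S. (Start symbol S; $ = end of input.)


$ ∈ FOLLOW(S). For each A -> αBβ: add FIRST(β)\{ε} to FOLLOW(B); if β nullable, add FOLLOW(A).
FOLLOW(A) = {$}


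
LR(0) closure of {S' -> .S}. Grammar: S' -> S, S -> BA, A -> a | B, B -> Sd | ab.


Start: S' -> .S
For each item with dot before a nonterminal B, add B -> .γ for every B-production
Closure: [S' -> .S, S -> .BA, B -> .Sd, B -> .ab]


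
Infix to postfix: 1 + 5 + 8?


Left to right (same or higher precedence on left)
Postfix: 1 5 + 8 +


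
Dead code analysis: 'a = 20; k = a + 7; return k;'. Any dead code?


a is read by k's definition; k is returned
No dead code


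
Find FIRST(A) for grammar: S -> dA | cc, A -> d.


Per alternative of A: FIRST(d) = {d}
FIRST(A) = {d}


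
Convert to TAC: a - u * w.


Break into single-operator statements:
t1 = u * w
t2 = a - t1


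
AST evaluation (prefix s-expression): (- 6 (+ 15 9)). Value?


Evaluate inner: (+ 15 9) = 24
Evaluate root: (- 6 24) = -18
Result: -18


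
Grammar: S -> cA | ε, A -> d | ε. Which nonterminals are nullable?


A nonterminal is nullable iff some alternative derives ε (directly, or every symbol in it is nullable)
Nullable: {A, S}


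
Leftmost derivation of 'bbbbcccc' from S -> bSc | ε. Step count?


Derivation: S => bSc => bbScc => bbbSccc => bbbbScccc => bbbbcccc
Steps: 5


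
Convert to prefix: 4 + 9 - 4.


left-to-right (same/higher precedence on left): tree is (- (+ 4 9) 4)
Prefix: - + 4 9 4


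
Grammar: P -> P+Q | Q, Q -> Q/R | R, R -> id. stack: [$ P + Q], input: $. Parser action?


handle 'P+Q' on top; lookahead ∈ FOLLOW(P) = {+, $}
Action: reduce (P -> P+Q)


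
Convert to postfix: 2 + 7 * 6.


* has higher precedence, evaluate 7*6 first
Postfix: 2 7 6 * +


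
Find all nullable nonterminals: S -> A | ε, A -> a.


A nonterminal is nullable iff some alternative derives ε (directly, or every symbol in it is nullable)
Nullable: {S}


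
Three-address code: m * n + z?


Break into single-operator statements:
t1 = m * n
t2 = t1 + z


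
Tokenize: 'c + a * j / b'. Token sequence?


Scan left to right, longest-match per lexeme
Tokens: ID(c), OP(+), ID(a), OP(*), ID(j), OP(/), ID(b)


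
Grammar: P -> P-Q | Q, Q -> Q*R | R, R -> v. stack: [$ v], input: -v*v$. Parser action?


'v' on top is the handle for R -> v
Action: reduce (R -> v)


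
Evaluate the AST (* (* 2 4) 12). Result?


Evaluate inner: (* 2 4) = 8
Evaluate root: (* 8 12) = 96
Result: 96


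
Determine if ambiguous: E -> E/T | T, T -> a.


precedence layered via separate nonterminal T: deterministic
Unambiguous


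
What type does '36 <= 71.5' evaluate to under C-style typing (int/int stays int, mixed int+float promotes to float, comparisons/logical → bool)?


Operand types: int <= float
Rule: comparison yields bool
Result type: bool


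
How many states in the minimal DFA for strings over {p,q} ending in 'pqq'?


Track the longest suffix of input matching a prefix of 'pqq': 4 classes (prefixes of length 0..3)
Minimal DFA: 4 states


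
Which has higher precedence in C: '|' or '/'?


'/' is multiplicative (level 10); '|' is bitwise OR (level 3)
Higher level binds tighter
'/' has higher precedence than '|'


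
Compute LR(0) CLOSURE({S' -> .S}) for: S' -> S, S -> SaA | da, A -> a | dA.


Start: S' -> .S
For each item with dot before a nonterminal B, add B -> .γ for every B-production
Closure: [S' -> .S, S -> .SaA, S -> .da]


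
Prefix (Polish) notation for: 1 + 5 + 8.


left-to-right (same/higher precedence on left): tree is (+ (+ 1 5) 8)
Prefix: + + 1 5 8


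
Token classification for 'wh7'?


Pattern: letter/underscore followed by alphanumerics, not a keyword
Type: IDENTIFIER


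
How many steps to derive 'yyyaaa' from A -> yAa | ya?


Derivation: A => yAa => yyAaa => yyyaaa
Steps: 3


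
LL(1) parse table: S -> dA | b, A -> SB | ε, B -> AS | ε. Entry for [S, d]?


For [S, d]: 'd' ∈ FIRST(dA)
Entry: S -> dA


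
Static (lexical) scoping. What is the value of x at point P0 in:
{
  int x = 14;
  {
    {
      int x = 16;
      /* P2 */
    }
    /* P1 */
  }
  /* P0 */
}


x declared in the same block as P0
x = 14


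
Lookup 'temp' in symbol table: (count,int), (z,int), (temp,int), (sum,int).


Lookup 'temp' → type int


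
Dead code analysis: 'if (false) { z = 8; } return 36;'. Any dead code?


condition is constant false, so the whole block is unreachable
Dead: 'if (false) { z = 8; }'


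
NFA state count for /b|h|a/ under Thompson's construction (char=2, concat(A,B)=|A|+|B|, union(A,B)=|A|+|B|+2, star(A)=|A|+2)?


Syntax tree has 3 char leaf(s), 2 union(s), 0 star(s)
chars contribute 3×2 = 6; each union adds +2; each star adds +2
Total: 6 + 4 + 0 = 10 states


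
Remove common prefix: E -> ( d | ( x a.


Common prefix: '('
Factored: E -> ( E', E' -> d | x a


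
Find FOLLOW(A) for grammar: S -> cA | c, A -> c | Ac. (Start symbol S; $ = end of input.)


$ ∈ FOLLOW(S). For each A -> αBβ: add FIRST(β)\{ε} to FOLLOW(B); if β nullable, add FOLLOW(A).
FOLLOW(A) = {$, c}


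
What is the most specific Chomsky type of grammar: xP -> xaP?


LHS has context (more than one symbol) and |LHS| ≤ |RHS|
Classification: Type 1 (Context-Sensitive)


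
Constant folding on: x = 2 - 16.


2 - 16 = -14 at compile time
Optimized: x = -14


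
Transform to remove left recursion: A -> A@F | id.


Left-recursive alternatives: A@F; non-recursive: id
Introduce A': A -> idA', A' -> @FA' | ε


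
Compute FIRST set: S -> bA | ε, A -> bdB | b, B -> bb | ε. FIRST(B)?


Per alternative of B: FIRST(bb) = {b}; FIRST(ε) = {ε}
FIRST(B) = {b, ε}


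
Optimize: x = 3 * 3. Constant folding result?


3 * 3 = 9 at compile time
Optimized: x = 9


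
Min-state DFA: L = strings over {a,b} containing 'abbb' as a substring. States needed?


KMP-style automaton: 4 progress states + 1 absorbing accept = 5
Minimal DFA: 5 states


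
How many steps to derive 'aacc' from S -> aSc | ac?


Derivation: S => aSc => aacc
Steps: 2


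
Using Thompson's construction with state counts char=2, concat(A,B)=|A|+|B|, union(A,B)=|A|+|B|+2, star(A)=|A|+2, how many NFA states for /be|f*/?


Syntax tree has 3 char leaf(s), 1 union(s), 1 star(s)
chars contribute 3×2 = 6; each union adds +2; each star adds +2
Total: 6 + 2 + 2 = 10 states


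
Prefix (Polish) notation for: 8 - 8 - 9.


left-to-right (same/higher precedence on left): tree is (- (- 8 8) 9)
Prefix: - - 8 8 9


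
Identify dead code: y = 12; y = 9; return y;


first assignment to y is overwritten before any read
Dead: 'y = 12'


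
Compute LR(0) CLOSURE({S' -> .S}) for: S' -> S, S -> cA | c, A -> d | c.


Start: S' -> .S
For each item with dot before a nonterminal B, add B -> .γ for every B-production
Closure: [S' -> .S, S -> .cA, S -> .c]


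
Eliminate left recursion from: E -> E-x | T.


Left-recursive alternatives: E-x; non-recursive: T
Introduce E': E -> TE', E' -> -xE' | ε


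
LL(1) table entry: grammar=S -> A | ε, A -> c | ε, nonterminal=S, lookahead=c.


For [S, c]: 'c' ∈ FIRST(A)
Entry: S -> A


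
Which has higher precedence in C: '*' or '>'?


'*' is multiplicative (level 10); '>' is relational (level 7)
Higher level binds tighter
'*' has higher precedence than '>'


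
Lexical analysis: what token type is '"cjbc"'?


Pattern: double-quoted sequence
Type: STRING_LITERAL


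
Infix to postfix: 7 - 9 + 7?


Left to right (same or higher precedence on left)
Postfix: 7 9 - 7 +


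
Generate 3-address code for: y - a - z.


Break into single-operator statements:
t1 = y - a
t2 = t1 - z


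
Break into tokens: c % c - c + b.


Scan left to right, longest-match per lexeme
Tokens: ID(c), OP(%), ID(c), OP(-), ID(c), OP(+), ID(b)


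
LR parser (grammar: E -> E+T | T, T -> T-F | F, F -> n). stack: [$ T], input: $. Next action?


lookahead ∉ {-} so T won't extend; reduce E -> T
Action: reduce (E -> T)


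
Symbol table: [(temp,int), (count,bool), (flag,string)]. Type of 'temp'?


Lookup 'temp' → type int


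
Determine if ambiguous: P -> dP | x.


right-linear, alternatives start with distinct terminals 'd' vs 'x': unique leftmost derivation
Unambiguous


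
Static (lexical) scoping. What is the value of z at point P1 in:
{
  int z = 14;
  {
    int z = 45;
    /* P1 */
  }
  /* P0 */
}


z declared in the same block as P1
z = 45


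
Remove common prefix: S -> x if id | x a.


Common prefix: 'x'
Factored: S -> x S', S' -> if id | a


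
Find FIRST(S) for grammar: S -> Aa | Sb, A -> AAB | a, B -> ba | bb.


Per alternative of S: FIRST(Aa) = {a}; FIRST(Sb) = {a}
FIRST(S) = {a}


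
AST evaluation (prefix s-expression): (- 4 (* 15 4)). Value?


Evaluate inner: (* 15 4) = 60
Evaluate root: (- 4 60) = -56
Result: -56


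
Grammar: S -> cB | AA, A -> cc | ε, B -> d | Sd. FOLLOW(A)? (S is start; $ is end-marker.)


$ ∈ FOLLOW(S). For each A -> αBβ: add FIRST(β)\{ε} to FOLLOW(B); if β nullable, add FOLLOW(A).
FOLLOW(A) = {$, c, d}


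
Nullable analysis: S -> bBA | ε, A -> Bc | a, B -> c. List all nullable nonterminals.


A nonterminal is nullable iff some alternative derives ε (directly, or every symbol in it is nullable)
Nullable: {S}


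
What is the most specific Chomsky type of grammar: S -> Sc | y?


Left-linear: every RHS is a terminal or one nonterminal followed by a terminal
Classification: Type 3 (Regular)


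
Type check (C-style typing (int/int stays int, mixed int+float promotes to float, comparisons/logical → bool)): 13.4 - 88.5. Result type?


Operand types: float - float
Rule: mixed int/float promotes to float; int/int stays int
Result type: float


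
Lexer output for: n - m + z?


Scan left to right, longest-match per lexeme
Tokens: ID(n), OP(-), ID(m), OP(+), ID(z)


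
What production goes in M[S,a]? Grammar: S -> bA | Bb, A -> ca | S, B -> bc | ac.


For [S, a]: 'a' ∈ FIRST(Bb)
Entry: S -> Bb


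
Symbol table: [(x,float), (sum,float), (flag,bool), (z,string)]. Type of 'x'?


Lookup 'x' → type float


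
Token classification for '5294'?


Pattern: digits only
Type: INTEGER_LITERAL


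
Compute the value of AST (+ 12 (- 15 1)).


Evaluate inner: (- 15 1) = 14
Evaluate root: (+ 12 14) = 26
Result: 26


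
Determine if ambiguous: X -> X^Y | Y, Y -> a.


precedence layered via separate nonterminal Y: deterministic
Unambiguous


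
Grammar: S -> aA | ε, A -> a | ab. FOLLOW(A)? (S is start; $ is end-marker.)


$ ∈ FOLLOW(S). For each A -> αBβ: add FIRST(β)\{ε} to FOLLOW(B); if β nullable, add FOLLOW(A).
FOLLOW(A) = {$}


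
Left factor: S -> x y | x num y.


Common prefix: 'x'
Factored: S -> x S', S' -> y | num y


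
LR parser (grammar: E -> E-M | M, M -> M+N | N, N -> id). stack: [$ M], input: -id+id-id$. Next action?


lookahead ∉ {+} so M won't extend; reduce E -> M
Action: reduce (E -> M)


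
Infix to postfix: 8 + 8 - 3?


Left to right (same or higher precedence on left)
Postfix: 8 8 + 3 -


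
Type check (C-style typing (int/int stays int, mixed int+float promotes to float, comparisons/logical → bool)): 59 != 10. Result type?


Operand types: int != int
Rule: comparison yields bool
Result type: bool


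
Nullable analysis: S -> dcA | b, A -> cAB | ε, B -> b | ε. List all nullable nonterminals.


A nonterminal is nullable iff some alternative derives ε (directly, or every symbol in it is nullable)
Nullable: {A, B}


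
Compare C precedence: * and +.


'*' is multiplicative (level 10); '+' is additive (level 9)
Higher level binds tighter
'*' has higher precedence than '+'


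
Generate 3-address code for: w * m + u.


Break into single-operator statements:
t1 = w * m
t2 = t1 + u


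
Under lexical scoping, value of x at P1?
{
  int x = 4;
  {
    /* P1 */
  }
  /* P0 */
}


P1's block does not declare x; resolves to the enclosing declaration at depth 0
x = 4


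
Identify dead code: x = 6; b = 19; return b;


x is assigned but never read
Dead: 'x = 6'


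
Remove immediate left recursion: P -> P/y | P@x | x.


Left-recursive alternatives: P/y, P@x; non-recursive: x
Introduce P': P -> xP', P' -> /yP' | @xP' | ε


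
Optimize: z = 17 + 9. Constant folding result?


17 + 9 = 26 at compile time
Optimized: z = 26


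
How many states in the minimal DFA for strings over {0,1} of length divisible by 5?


Track length mod 5: states 0..4, accept at 0
Minimal DFA: 5 states


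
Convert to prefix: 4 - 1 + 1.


left-to-right (same/higher precedence on left): tree is (+ (- 4 1) 1)
Prefix: + - 4 1 1


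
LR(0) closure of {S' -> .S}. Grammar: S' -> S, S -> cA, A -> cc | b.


Start: S' -> .S
For each item with dot before a nonterminal B, add B -> .γ for every B-production
Closure: [S' -> .S, S -> .cA]


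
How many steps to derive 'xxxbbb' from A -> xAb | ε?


Derivation: A => xAb => xxAbb => xxxAbbb => xxxbbb
Steps: 4


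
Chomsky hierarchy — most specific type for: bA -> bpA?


LHS has context (more than one symbol) and |LHS| ≤ |RHS|
Classification: Type 1 (Context-Sensitive)


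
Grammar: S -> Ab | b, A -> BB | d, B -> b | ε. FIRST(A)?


Per alternative of A: FIRST(BB) = {b, ε}; FIRST(d) = {d}
FIRST(A) = {b, d, ε}


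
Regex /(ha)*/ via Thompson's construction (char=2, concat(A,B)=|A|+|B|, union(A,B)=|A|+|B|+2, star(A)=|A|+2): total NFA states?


Syntax tree has 2 char leaf(s), 0 union(s), 1 star(s)
chars contribute 2×2 = 4; each union adds +2; each star adds +2
Total: 4 + 0 + 2 = 6 states


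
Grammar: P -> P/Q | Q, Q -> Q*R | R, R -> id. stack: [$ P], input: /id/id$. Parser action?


shift '/' to continue P -> P/Q
Action: shift


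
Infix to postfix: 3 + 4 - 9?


Left to right (same or higher precedence on left)
Postfix: 3 4 + 9 -


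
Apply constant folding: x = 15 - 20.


15 - 20 = -5 at compile time
Optimized: x = -5


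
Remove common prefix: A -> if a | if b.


Common prefix: 'if'
Factored: A -> if A', A' -> a | b


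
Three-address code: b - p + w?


Break into single-operator statements:
t1 = b - p
t2 = t1 + w


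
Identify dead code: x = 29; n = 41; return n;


x is assigned but never read
Dead: 'x = 29'


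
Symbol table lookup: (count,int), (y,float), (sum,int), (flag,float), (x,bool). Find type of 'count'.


Lookup 'count' → type int


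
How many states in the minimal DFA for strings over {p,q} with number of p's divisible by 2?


Track (count of p) mod 2: states 0..1, accept at 0
Minimal DFA: 2 states


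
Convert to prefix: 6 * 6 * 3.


left-to-right (same/higher precedence on left): tree is (* (* 6 6) 3)
Prefix: * * 6 6 3


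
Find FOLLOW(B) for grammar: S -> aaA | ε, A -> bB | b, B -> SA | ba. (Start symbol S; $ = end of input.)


$ ∈ FOLLOW(S). For each A -> αBβ: add FIRST(β)\{ε} to FOLLOW(B); if β nullable, add FOLLOW(A).
FOLLOW(B) = {$, b}


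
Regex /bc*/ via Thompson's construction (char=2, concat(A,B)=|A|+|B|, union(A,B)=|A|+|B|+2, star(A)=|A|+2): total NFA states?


Syntax tree has 2 char leaf(s), 0 union(s), 1 star(s)
chars contribute 2×2 = 4; each union adds +2; each star adds +2
Total: 4 + 0 + 2 = 6 states


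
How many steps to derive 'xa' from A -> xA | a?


Derivation: A => xA => xa
Steps: 2


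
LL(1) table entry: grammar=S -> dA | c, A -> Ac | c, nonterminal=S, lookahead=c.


For [S, c]: 'c' ∈ FIRST(c)
Entry: S -> c


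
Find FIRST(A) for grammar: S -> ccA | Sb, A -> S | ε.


Per alternative of A: FIRST(S) = {c}; FIRST(ε) = {ε}
FIRST(A) = {c, ε}


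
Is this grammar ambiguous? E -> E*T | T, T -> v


precedence layered via separate nonterminal T: deterministic
Unambiguous


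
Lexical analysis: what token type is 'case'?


Pattern: reserved word
Type: KEYWORD


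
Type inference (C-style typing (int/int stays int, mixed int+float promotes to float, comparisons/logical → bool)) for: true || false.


Operand types: bool || bool
Rule: logical operators take bool operands and yield bool
Result type: bool


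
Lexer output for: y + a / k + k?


Scan left to right, longest-match per lexeme
Tokens: ID(y), OP(+), ID(a), OP(/), ID(k), OP(+), ID(k)


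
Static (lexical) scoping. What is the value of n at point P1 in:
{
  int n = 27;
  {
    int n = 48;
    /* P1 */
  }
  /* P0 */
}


n declared in the same block as P1
n = 48


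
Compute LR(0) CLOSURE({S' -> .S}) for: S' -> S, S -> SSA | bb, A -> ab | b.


Start: S' -> .S
For each item with dot before a nonterminal B, add B -> .γ for every B-production
Closure: [S' -> .S, S -> .SSA, S -> .bb]


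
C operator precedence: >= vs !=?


'>=' is relational (level 7); '!=' is equality (level 6)
Higher level binds tighter
'>=' has higher precedence than '!='


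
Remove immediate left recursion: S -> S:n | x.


Left-recursive alternatives: S:n; non-recursive: x
Introduce S': S -> xS', S' -> :nS' | ε


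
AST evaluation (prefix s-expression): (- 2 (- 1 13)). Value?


Evaluate inner: (- 1 13) = -12
Evaluate root: (- 2 -12) = 14
Result: 14


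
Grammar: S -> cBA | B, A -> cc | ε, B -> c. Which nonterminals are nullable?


A nonterminal is nullable iff some alternative derives ε (directly, or every symbol in it is nullable)
Nullable: {A}


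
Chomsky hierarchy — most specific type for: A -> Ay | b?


Left-linear: every RHS is a terminal or one nonterminal followed by a terminal
Classification: Type 3 (Regular)


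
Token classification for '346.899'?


Pattern: digits with a decimal point
Type: FLOAT_LITERAL


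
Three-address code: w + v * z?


Break into single-operator statements:
t1 = v * z
t2 = w + t1


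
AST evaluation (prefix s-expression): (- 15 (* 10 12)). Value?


Evaluate inner: (* 10 12) = 120
Evaluate root: (- 15 120) = -105
Result: -105


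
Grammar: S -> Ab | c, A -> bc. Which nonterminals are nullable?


A nonterminal is nullable iff some alternative derives ε (directly, or every symbol in it is nullable)
Nullable: {}


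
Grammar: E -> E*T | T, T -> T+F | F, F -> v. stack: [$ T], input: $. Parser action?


lookahead ∉ {+} so T won't extend; reduce E -> T
Action: reduce (E -> T)


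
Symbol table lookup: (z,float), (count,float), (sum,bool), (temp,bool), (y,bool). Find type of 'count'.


Lookup 'count' → type float


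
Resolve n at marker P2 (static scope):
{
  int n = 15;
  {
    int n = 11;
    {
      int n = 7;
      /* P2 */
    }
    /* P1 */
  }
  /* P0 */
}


n declared in the same block as P2
n = 7


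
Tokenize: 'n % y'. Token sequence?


Scan left to right, longest-match per lexeme
Tokens: ID(n), OP(%), ID(y)


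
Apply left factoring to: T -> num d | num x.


Common prefix: 'num'
Factored: T -> num T', T' -> d | x


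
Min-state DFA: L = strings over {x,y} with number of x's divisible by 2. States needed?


Track (count of x) mod 2: states 0..1, accept at 0
Minimal DFA: 2 states


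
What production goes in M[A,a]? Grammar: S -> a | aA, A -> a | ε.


For [A, a]: 'a' ∈ FIRST(a)
Entry: A -> a


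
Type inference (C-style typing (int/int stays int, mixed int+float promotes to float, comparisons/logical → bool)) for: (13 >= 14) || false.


Operand types: bool || bool
Rule: logical operators take bool operands and yield bool
Result type: bool


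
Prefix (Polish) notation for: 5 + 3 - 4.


left-to-right (same/higher precedence on left): tree is (- (+ 5 3) 4)
Prefix: - + 5 3 4


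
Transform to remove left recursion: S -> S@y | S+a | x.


Left-recursive alternatives: S@y, S+a; non-recursive: x
Introduce S': S -> xS', S' -> @yS' | +aS' | ε


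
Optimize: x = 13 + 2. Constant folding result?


13 + 2 = 15 at compile time
Optimized: x = 15


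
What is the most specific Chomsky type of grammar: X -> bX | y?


Right-linear: every RHS is a terminal or a terminal followed by one nonterminal
Classification: Type 3 (Regular)


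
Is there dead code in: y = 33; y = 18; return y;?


first assignment to y is overwritten before any read
Dead: 'y = 33'


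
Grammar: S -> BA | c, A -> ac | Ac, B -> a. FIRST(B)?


Per alternative of B: FIRST(a) = {a}
FIRST(B) = {a}


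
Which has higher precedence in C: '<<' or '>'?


'<<' is shift (level 8); '>' is relational (level 7)
Higher level binds tighter
'<<' has higher precedence than '>'


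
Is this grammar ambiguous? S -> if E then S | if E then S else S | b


dangling else: 'if E then if E then b else b' parses two ways
Ambiguous


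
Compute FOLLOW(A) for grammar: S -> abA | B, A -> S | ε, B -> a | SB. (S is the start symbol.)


$ ∈ FOLLOW(S). For each A -> αBβ: add FIRST(β)\{ε} to FOLLOW(B); if β nullable, add FOLLOW(A).
FOLLOW(A) = {$, a}


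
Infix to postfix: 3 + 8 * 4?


* has higher precedence, evaluate 8*4 first
Postfix: 3 8 4 * +


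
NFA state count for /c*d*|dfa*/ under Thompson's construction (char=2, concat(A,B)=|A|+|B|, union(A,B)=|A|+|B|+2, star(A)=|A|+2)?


Syntax tree has 5 char leaf(s), 1 union(s), 3 star(s)
chars contribute 5×2 = 10; each union adds +2; each star adds +2
Total: 10 + 2 + 6 = 18 states


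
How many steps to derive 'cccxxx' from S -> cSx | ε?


Derivation: S => cSx => ccSxx => cccSxxx => cccxxx
Steps: 4


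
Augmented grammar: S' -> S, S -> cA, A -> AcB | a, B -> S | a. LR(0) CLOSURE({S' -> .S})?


Start: S' -> .S
For each item with dot before a nonterminal B, add B -> .γ for every B-production
Closure: [S' -> .S, S -> .cA]


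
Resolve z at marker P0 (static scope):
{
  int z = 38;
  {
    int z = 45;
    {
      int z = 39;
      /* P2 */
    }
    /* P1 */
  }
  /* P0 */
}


z declared in the same block as P0
z = 38


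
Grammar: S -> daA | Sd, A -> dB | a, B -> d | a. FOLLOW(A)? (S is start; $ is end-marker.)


$ ∈ FOLLOW(S). For each A -> αBβ: add FIRST(β)\{ε} to FOLLOW(B); if β nullable, add FOLLOW(A).
FOLLOW(A) = {$, d}


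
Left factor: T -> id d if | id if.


Common prefix: 'id'
Factored: T -> id T', T' -> d if | if


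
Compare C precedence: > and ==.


'>' is relational (level 7); '==' is equality (level 6)
Higher level binds tighter
'>' has higher precedence than '=='


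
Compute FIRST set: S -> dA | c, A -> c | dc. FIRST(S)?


Per alternative of S: FIRST(dA) = {d}; FIRST(c) = {c}
FIRST(S) = {c, d}


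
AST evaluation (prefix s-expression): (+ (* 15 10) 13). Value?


Evaluate inner: (* 15 10) = 150
Evaluate root: (+ 150 13) = 163
Result: 163


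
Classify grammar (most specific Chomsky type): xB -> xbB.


LHS has context (more than one symbol) and |LHS| ≤ |RHS|
Classification: Type 1 (Context-Sensitive)


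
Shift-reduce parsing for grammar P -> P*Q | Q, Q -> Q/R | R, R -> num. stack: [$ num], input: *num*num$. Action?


'num' on top is the handle for R -> num
Action: reduce (R -> num)


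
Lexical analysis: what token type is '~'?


Pattern: operator symbol
Type: OPERATOR


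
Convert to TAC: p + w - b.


Break into single-operator statements:
t1 = p + w
t2 = t1 - b


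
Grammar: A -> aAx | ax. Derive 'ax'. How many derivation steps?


Derivation: A => ax
Steps: 1


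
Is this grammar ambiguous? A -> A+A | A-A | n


'n+n-n' has two parse trees (no precedence encoded between + and -)
Ambiguous


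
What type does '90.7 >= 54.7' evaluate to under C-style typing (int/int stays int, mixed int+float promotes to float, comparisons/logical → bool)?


Operand types: float >= float
Rule: comparison yields bool
Result type: bool


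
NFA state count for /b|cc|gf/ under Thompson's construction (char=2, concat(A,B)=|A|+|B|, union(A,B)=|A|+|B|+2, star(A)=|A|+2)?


Syntax tree has 5 char leaf(s), 2 union(s), 0 star(s)
chars contribute 5×2 = 10; each union adds +2; each star adds +2
Total: 10 + 4 + 0 = 14 states


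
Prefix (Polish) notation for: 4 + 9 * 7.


'*' binds tighter: tree is (+ 4 (* 9 7))
Prefix: + 4 * 9 7


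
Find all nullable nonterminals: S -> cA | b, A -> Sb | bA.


A nonterminal is nullable iff some alternative derives ε (directly, or every symbol in it is nullable)
Nullable: {}


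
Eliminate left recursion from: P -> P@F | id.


Left-recursive alternatives: P@F; non-recursive: id
Introduce P': P -> idP', P' -> @FP' | ε


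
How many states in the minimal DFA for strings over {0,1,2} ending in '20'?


Track the longest suffix of input matching a prefix of '20': 3 classes (prefixes of length 0..2)
Minimal DFA: 3 states


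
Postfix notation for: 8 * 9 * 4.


Left to right (same or higher precedence on left)
Postfix: 8 9 * 4 *


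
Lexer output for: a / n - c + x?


Scan left to right, longest-match per lexeme
Tokens: ID(a), OP(/), ID(n), OP(-), ID(c), OP(+), ID(x)


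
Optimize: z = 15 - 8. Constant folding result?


15 - 8 = 7 at compile time
Optimized: z = 7


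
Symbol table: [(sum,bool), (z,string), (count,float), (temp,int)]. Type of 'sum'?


Lookup 'sum' → type bool


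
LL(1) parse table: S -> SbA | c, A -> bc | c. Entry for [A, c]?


For [A, c]: 'c' ∈ FIRST(c)
Entry: A -> c


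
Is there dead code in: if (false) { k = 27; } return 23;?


condition is constant false, so the whole block is unreachable
Dead: 'if (false) { k = 27; }'


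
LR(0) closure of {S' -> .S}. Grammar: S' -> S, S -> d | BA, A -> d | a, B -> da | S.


Start: S' -> .S
For each item with dot before a nonterminal B, add B -> .γ for every B-production
Closure: [S' -> .S, S -> .d, S -> .BA, B -> .da, B -> .S]


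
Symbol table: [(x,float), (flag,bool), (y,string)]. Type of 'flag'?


Lookup 'flag' → type bool


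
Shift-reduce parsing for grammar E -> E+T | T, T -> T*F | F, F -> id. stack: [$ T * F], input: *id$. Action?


handle 'T*F' on top
Action: reduce (T -> T*F)


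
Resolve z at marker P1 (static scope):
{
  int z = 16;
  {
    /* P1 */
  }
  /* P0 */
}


P1's block does not declare z; resolves to the enclosing declaration at depth 0
z = 16


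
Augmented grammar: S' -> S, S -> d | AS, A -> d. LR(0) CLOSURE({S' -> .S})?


Start: S' -> .S
For each item with dot before a nonterminal B, add B -> .γ for every B-production
Closure: [S' -> .S, S -> .d, S -> .AS, A -> .d]


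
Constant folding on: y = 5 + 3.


5 + 3 = 8 at compile time
Optimized: y = 8


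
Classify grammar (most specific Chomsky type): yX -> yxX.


LHS has context (more than one symbol) and |LHS| ≤ |RHS|
Classification: Type 1 (Context-Sensitive)


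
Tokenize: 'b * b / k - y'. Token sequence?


Scan left to right, longest-match per lexeme
Tokens: ID(b), OP(*), ID(b), OP(/), ID(k), OP(-), ID(y)


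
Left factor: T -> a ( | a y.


Common prefix: 'a'
Factored: T -> a T', T' -> ( | y


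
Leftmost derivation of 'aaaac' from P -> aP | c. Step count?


Derivation: P => aP => aaP => aaaP => aaaaP => aaaac
Steps: 5


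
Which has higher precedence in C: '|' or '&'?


'&' is bitwise AND (level 5); '|' is bitwise OR (level 3)
Higher level binds tighter
'&' has higher precedence than '|'


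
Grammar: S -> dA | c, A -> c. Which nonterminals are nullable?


A nonterminal is nullable iff some alternative derives ε (directly, or every symbol in it is nullable)
Nullable: {}


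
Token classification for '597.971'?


Pattern: digits with a decimal point
Type: FLOAT_LITERAL


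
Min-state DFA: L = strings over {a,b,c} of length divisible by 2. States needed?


Track length mod 2: states 0..1, accept at 0
Minimal DFA: 2 states


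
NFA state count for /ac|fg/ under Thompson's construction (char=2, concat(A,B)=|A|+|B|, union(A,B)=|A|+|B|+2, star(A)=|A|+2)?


Syntax tree has 4 char leaf(s), 1 union(s), 0 star(s)
chars contribute 4×2 = 8; each union adds +2; each star adds +2
Total: 8 + 2 + 0 = 10 states


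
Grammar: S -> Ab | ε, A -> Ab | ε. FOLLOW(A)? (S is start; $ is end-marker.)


$ ∈ FOLLOW(S). For each A -> αBβ: add FIRST(β)\{ε} to FOLLOW(B); if β nullable, add FOLLOW(A).
FOLLOW(A) = {b}


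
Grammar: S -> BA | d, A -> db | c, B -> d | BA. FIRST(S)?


Per alternative of S: FIRST(BA) = {d}; FIRST(d) = {d}
FIRST(S) = {d}


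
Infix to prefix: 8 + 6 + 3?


left-to-right (same/higher precedence on left): tree is (+ (+ 8 6) 3)
Prefix: + + 8 6 3


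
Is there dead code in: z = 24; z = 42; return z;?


first assignment to z is overwritten before any read
Dead: 'z = 24'


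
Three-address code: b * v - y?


Break into single-operator statements:
t1 = b * v
t2 = t1 - y


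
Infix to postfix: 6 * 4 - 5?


Left to right (same or higher precedence on left)
Postfix: 6 4 * 5 -


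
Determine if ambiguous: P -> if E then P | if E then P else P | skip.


dangling else: 'if E then if E then skip else skip' parses two ways
Ambiguous


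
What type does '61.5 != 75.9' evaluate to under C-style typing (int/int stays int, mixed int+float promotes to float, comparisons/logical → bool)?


Operand types: float != float
Rule: comparison yields bool
Result type: bool


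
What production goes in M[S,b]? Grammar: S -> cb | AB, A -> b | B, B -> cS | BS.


For [S, b]: 'b' ∈ FIRST(AB)
Entry: S -> AB


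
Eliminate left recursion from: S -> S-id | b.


Left-recursive alternatives: S-id; non-recursive: b
Introduce S': S -> bS', S' -> -idS' | ε


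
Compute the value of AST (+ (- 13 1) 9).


Evaluate inner: (- 13 1) = 12
Evaluate root: (+ 12 9) = 21
Result: 21


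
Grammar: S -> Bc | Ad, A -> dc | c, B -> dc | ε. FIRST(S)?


Per alternative of S: FIRST(Bc) = {c, d}; FIRST(Ad) = {c, d}
FIRST(S) = {c, d}


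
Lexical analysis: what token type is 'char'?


Pattern: reserved word
Type: KEYWORD


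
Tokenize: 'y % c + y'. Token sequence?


Scan left to right, longest-match per lexeme
Tokens: ID(y), OP(%), ID(c), OP(+), ID(y)


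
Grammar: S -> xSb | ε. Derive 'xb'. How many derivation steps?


Derivation: S => xSb => xb
Steps: 2


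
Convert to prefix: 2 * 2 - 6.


left-to-right (same/higher precedence on left): tree is (- (* 2 2) 6)
Prefix: - * 2 2 6


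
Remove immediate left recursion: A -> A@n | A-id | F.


Left-recursive alternatives: A@n, A-id; non-recursive: F
Introduce A': A -> FA', A' -> @nA' | -idA' | ε


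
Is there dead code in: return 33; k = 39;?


statement follows a return and is unreachable
Dead: 'k = 39'


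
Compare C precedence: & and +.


'+' is additive (level 9); '&' is bitwise AND (level 5)
Higher level binds tighter
'+' has higher precedence than '&'


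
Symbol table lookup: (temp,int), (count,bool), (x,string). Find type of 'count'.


Lookup 'count' → type bool


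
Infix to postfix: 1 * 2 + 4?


Left to right (same or higher precedence on left)
Postfix: 1 2 * 4 +


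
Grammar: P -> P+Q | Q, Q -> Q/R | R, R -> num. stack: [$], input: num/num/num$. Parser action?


no handle on stack; shift 'num'
Action: shift


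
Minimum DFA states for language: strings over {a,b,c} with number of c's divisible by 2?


Track (count of c) mod 2: states 0..1, accept at 0
Minimal DFA: 2 states


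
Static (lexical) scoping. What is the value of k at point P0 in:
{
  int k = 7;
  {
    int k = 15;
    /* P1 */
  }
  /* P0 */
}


k declared in the same block as P0
k = 7


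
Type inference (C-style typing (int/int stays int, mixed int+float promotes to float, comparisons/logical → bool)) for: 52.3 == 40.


Operand types: float == int
Rule: comparison yields bool
Result type: bool


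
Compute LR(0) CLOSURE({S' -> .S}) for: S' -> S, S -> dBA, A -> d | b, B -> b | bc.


Start: S' -> .S
For each item with dot before a nonterminal B, add B -> .γ for every B-production
Closure: [S' -> .S, S -> .dBA]


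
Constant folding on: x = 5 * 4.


5 * 4 = 20 at compile time
Optimized: x = 20


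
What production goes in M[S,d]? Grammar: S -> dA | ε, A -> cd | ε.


For [S, d]: 'd' ∈ FIRST(dA)
Entry: S -> dA


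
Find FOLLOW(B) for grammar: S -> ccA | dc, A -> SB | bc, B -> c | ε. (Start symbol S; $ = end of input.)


$ ∈ FOLLOW(S). For each A -> αBβ: add FIRST(β)\{ε} to FOLLOW(B); if β nullable, add FOLLOW(A).
FOLLOW(B) = {$, c}


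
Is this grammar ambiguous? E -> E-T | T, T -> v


precedence layered via separate nonterminal T: deterministic
Unambiguous


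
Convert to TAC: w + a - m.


Break into single-operator statements:
t1 = w + a
t2 = t1 - m
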